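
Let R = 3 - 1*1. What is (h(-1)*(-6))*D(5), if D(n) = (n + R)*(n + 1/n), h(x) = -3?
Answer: 3276/5 ≈ 655.20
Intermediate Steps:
R = 2 (R = 3 - 1 = 2)
D(n) = (2 + n)*(n + 1/n) (D(n) = (n + 2)*(n + 1/n) = (2 + n)*(n + 1/n))
(h(-1)*(-6))*D(5) = (-3*(-6))*(1 + 5² + 2*5 + 2/5) = 18*(1 + 25 + 10 + 2*(⅕)) = 18*(1 + 25 + 10 + ⅖) = 18*(182/5) = 3276/5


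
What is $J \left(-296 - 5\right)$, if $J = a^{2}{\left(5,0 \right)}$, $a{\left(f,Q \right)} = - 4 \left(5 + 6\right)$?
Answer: $-582736$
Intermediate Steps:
$a{\left(f,Q \right)} = -44$ ($a{\left(f,Q \right)} = \left(-4\right) 11 = -44$)
$J = 1936$ ($J = \left(-44\right)^{2} = 1936$)
$J \left(-296 - 5\right) = 1936 \left(-296 - 5\right) = 1936 \left(-301\right) = -582736$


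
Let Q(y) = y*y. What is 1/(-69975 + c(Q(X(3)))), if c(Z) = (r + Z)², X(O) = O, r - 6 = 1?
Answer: -1/69719 ≈ -1.4343e-5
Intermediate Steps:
r = 7 (r = 6 + 1 = 7)
Q(y) = y²
c(Z) = (7 + Z)²
1/(-69975 + c(Q(X(3)))) = 1/(-69975 + (7 + 3²)²) = 1/(-69975 + (7 + 9)²) = 1/(-69975 + 16²) = 1/(-69975 + 256) = 1/(-69719) = -1/69719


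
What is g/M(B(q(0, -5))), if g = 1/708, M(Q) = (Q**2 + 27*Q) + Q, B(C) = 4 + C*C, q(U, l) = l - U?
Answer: 1/1170324 ≈ 8.5446e-7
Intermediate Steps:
B(C) = 4 + C**2
M(Q) = Q**2 + 28*Q
g = 1/708 ≈ 0.0014124
g/M(B(q(0, -5))) = 1/(708*(((4 + (-5 - 1*0)**2)*(28 + (4 + (-5 - 1*0)**2))))) = 1/(708*(((4 + (-5 + 0)**2)*(28 + (4 + (-5 + 0)**2))))) = 1/(708*(((4 + (-5)**2)*(28 + (4 + (-5)**2))))) = 1/(708*(((4 + 25)*(28 + (4 + 25))))) = 1/(708*((29*(28 + 29)))) = 1/(708*((29*57))) = (1/708)/1653 = (1/708)*(1/1653) = 1/1170324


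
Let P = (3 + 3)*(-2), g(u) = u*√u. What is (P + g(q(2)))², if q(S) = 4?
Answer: 16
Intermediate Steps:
g(u) = u^(3/2)
P = -12 (P = 6*(-2) = -12)
(P + g(q(2)))² = (-12 + 4^(3/2))² = (-12 + 8)² = (-4)² = 16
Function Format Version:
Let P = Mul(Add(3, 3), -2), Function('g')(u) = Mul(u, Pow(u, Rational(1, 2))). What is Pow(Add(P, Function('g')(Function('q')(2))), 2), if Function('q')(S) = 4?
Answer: 16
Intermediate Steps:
Function('g')(u) = Pow(u, Rational(3, 2))
P = -12 (P = Mul(6, -2) = -12)
Pow(Add(P, Function('g')(Function('q')(2))), 2) = Pow(Add(-12, Pow(4, Rational(3, 2))), 2) = Pow(Add(-12, 8), 2) = Pow(-4, 2) = 16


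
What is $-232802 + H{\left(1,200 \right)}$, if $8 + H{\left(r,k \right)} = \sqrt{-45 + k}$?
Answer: $-232810 + \sqrt{155} \approx -2.328 \cdot 10^{5}$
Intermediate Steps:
$H{\left(r,k \right)} = -8 + \sqrt{-45 + k}$
$-232802 + H{\left(1,200 \right)} = -232802 - \left(8 - \sqrt{-45 + 200}\right) = -232802 - \left(8 - \sqrt{155}\right) = -232810 + \sqrt{155}$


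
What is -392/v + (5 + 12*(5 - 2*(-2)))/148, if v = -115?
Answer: 71011/17020 ≈ 4.1722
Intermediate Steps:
-392/v + (5 + 12*(5 - 2*(-2)))/148 = -392/(-115) + (5 + 12*(5 - 2*(-2)))/148 = -392*(-1/115) + (5 + 12*(5 + 4))*(1/148) = 392/115 + (5 + 12*9)*(1/148) = 392/115 + (5 + 108)*(1/148) = 392/115 + 113*(1/148) = 392/115 + 113/148 = 71011/17020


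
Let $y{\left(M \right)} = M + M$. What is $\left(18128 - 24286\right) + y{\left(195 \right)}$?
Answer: $-5768$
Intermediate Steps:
$y{\left(M \right)} = 2 M$
$\left(18128 - 24286\right) + y{\left(195 \right)} = \left(18128 - 24286\right) + 2 \cdot 195 = \left(18128 - 24286\right) + 390 = -6158 + 390 = -5768$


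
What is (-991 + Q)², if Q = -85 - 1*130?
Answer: 1454436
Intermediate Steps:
Q = -215 (Q = -85 - 130 = -215)
(-991 + Q)² = (-991 - 215)² = (-1206)² = 1454436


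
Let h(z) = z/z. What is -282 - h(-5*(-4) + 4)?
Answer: -283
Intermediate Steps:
h(z) = 1
-282 - h(-5*(-4) + 4) = -282 - 1*1 = -282 - 1 = -283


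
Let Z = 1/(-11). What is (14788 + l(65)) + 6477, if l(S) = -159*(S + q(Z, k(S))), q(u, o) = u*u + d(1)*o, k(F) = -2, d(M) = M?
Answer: 1360849/121 ≈ 11247.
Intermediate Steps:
Z = -1/11 ≈ -0.090909
q(u, o) = o + u² (q(u, o) = u*u + 1*o = u² + o = o + u²)
l(S) = 38319/121 - 159*S (l(S) = -159*(S + (-2 + (-1/11)²)) = -159*(S + (-2 + 1/121)) = -159*(S - 241/121) = -159*(-241/121 + S) = 38319/121 - 159*S)
(14788 + l(65)) + 6477 = (14788 + (38319/121 - 159*65)) + 6477 = (14788 + (38319/121 - 10335)) + 6477 = (14788 - 1212216/121) + 6477 = 577132/121 + 6477 = 1360849/121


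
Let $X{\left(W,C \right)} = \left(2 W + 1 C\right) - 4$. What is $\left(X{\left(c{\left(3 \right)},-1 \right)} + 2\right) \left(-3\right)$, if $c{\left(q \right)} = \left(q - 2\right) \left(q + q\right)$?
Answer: $-27$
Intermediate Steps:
$c{\left(q \right)} = 2 q \left(-2 + q\right)$ ($c{\left(q \right)} = \left(-2 + q\right) 2 q = 2 q \left(-2 + q\right)$)
$X{\left(W,C \right)} = -4 + C + 2 W$ ($X{\left(W,C \right)} = \left(2 W + C\right) - 4 = \left(C + 2 W\right) - 4 = -4 + C + 2 W$)
$\left(X{\left(c{\left(3 \right)},-1 \right)} + 2\right) \left(-3\right) = \left(\left(-4 - 1 + 2 \cdot 2 \cdot 3 \left(-2 + 3\right)\right) + 2\right) \left(-3\right) = \left(\left(-4 - 1 + 2 \cdot 2 \cdot 3 \cdot 1\right) + 2\right) \left(-3\right) = \left(\left(-4 - 1 + 2 \cdot 6\right) + 2\right) \left(-3\right) = \left(\left(-4 - 1 + 12\right) + 2\right) \left(-3\right) = \left(7 + 2\right) \left(-3\right) = 9 \left(-3\right) = -27$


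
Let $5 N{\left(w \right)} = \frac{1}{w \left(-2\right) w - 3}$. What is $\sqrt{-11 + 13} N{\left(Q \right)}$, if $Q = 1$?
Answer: $- \frac{\sqrt{2}}{25} \approx -0.056569$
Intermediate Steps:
$N{\left(w \right)} = \frac{1}{5 \left(-3 - 2 w^{2}\right)}$ ($N{\left(w \right)} = \frac{1}{5 \left(w \left(-2\right) w - 3\right)} = \frac{1}{5 \left(- 2 w w - 3\right)} = \frac{1}{5 \left(- 2 w^{2} - 3\right)} = \frac{1}{5 \left(-3 - 2 w^{2}\right)}$)
$\sqrt{-11 + 13} N{\left(Q \right)} = \sqrt{-11 + 13} \left(- \frac{1}{15 + 10 \cdot 1^{2}}\right) = \sqrt{2} \left(- \frac{1}{15 + 10 \cdot 1}\right) = \sqrt{2} \left(- \frac{1}{15 + 10}\right) = \sqrt{2} \left(- \frac{1}{25}\right) = - \frac{\sqrt{2}}{25}$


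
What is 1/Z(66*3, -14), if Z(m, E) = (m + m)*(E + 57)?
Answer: 1/17028 ≈ 5.8727e-5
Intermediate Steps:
Z(m, E) = 2*m*(57 + E) (Z(m, E) = (2*m)*(57 + E) = 2*m*(57 + E))
1/Z(66*3, -14) = 1/(2*(66*3)*(57 - 14)) = 1/(2*198*43) = 1/17028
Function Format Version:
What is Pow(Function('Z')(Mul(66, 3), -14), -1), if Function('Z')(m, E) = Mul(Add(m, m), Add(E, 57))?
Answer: Rational(1, 17028) ≈ 5.8727e-5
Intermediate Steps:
Function('Z')(m, E) = Mul(2, m, Add(57, E)) (Function('Z')(m, E) = Mul(Mul(2, m), Add(57, E)) = Mul(2, m, Add(57, E)))
Pow(Function('Z')(Mul(66, 3), -14), -1) = Pow(Mul(2, Mul(66, 3), Add(57, -14)), -1) = Pow(Mul(2, 198, 43), -1) = Pow(17028, -1) = Rational(1, 17028)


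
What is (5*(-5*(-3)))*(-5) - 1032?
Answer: -1407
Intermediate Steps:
(5*(-5*(-3)))*(-5) - 1032 = (5*15)*(-5) - 1032 = 75*(-5) - 1032 = -375 - 1032 = -1407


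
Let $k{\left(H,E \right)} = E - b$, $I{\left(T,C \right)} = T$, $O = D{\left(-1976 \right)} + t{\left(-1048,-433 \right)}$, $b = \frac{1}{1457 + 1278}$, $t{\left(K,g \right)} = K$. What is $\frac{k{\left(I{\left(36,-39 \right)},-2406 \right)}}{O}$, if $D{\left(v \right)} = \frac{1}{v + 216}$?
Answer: $\frac{2316304672}{1008931107} \approx 2.2958$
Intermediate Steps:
$D{\left(v \right)} = \frac{1}{216 + v}$
$b = \frac{1}{2735} \approx 0.00036563$
$O = - \frac{1844481}{1760}$ ($O = \frac{1}{216 - 1976} - 1048 = \frac{1}{-1760} - 1048 = - \frac{1}{1760} - 1048 = - \frac{1844481}{1760} \approx -1048.0$)
$k{\left(H,E \right)} = - \frac{1}{2735} + E$ ($k{\left(H,E \right)} = E - \frac{1}{2735} = - \frac{1}{2735} + E$)
$\frac{k{\left(I{\left(36,-39 \right)},-2406 \right)}}{O} = \frac{- \frac{1}{2735} - 2406}{- \frac{1844481}{1760}} = \left(- \frac{6580411}{2735}\right) \left(- \frac{1760}{1844481}\right) = \frac{2316304672}{1008931107}$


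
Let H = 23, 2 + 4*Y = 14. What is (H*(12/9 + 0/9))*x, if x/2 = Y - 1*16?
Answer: -2392/3 ≈ -797.33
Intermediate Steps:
Y = 3 (Y = -1/2 + (1/4)*14 = -1/2 + 7/2 = 3)
x = -26 (x = 2*(3 - 1*16) = 2*(3 - 16) = 2*(-13) = -26)
(H*(12/9 + 0/9))*x = (23*(12/9 + 0/9))*(-26) = (23*(12*(1/9) + 0*(1/9)))*(-26) = (23*(4/3 + 0))*(-26) = (23*(4/3))*(-26) = (92/3)*(-26) = -2392/3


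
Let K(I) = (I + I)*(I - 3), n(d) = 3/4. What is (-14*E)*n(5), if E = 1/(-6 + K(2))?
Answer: 21/20 ≈ 1.0500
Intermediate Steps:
n(d) = 3/4 (n(d) = 3*(1/4) = 3/4)
K(I) = 2*I*(-3 + I) (K(I) = (2*I)*(-3 + I) = 2*I*(-3 + I))
E = -1/10 (E = 1/(-6 + 2*2*(-3 + 2)) = 1/(-6 + 2*2*(-1)) = 1/(-6 - 4) = 1/(-10) = -1/10 ≈ -0.10000)
(-14*E)*n(5) = -14*(-1/10)*(3/4) = (7/5)*(3/4) = 21/20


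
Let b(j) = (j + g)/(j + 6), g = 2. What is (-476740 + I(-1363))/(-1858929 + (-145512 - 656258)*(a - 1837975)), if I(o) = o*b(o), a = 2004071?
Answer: 648791223/180715284488093 ≈ 3.5901e-6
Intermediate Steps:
b(j) = (2 + j)/(6 + j) (b(j) = (j + 2)/(j + 6) = (2 + j)/(6 + j))
I(o) = o*(2 + o)/(6 + o) (I(o) = o*((2 + o)/(6 + o)) = o*(2 + o)/(6 + o))
(-476740 + I(-1363))/(-1858929 + (-145512 - 656258)*(a - 1837975)) = (-476740 - 1363*(2 - 1363)/(6 - 1363))/(-1858929 + (-145512 - 656258)*(2004071 - 1837975)) = (-476740 - 1363*(-1361)/(-1357))/(-1858929 - 801770*166096) = (-476740 - 1363*(-1/1357)*(-1361))/(-1858929 - 133170789920) = (-476740 - 1855043/1357)/(-133172648849) = -648791223/1357*(-1/133172648849) = 648791223/180715284488093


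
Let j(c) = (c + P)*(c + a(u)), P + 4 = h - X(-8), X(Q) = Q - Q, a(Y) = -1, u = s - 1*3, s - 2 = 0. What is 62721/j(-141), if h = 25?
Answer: 20907/5680 ≈ 3.6808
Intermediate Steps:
s = 2 (s = 2 + 0 = 2)
u = -1 (u = 2 - 1*3 = 2 - 3 = -1)
X(Q) = 0
P = 21 (P = -4 + (25 - 1*0) = -4 + (25 + 0) = -4 + 25 = 21)
j(c) = (-1 + c)*(21 + c) (j(c) = (c + 21)*(c - 1) = (21 + c)*(-1 + c) = (-1 + c)*(21 + c))
62721/j(-141) = 62721/(-21 + (-141)² + 20*(-141)) = 62721/(-21 + 19881 - 2820) = 62721/17040 = 62721*(1/17040) = 20907/5680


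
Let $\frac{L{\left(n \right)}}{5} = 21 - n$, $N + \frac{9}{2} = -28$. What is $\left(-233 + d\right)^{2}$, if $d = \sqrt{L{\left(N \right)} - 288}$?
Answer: $\frac{\left(466 - i \sqrt{82}\right)^{2}}{4} \approx 54269.0 - 2109.9 i$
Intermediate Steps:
$N = - \frac{65}{2}$ ($N = - \frac{9}{2} - 28 = - \frac{65}{2} \approx -32.5$)
$L{\left(n \right)} = 105 - 5 n$ ($L{\left(n \right)} = 5 \left(21 - n\right) = 105 - 5 n$)
$d = \frac{i \sqrt{82}}{2}$ ($d = \sqrt{\left(105 - - \frac{325}{2}\right) - 288} = \sqrt{\left(105 + \frac{325}{2}\right) - 288} = \sqrt{\frac{535}{2} - 288} = \sqrt{- \frac{41}{2}} = \frac{i \sqrt{82}}{2} \approx 4.5277 i$)
$\left(-233 + d\right)^{2} = \left(-233 + \frac{i \sqrt{82}}{2}\right)^{2}$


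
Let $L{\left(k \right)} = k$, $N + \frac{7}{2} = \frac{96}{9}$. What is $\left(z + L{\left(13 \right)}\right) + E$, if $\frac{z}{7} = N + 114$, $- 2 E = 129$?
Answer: $\frac{2390}{3} \approx 796.67$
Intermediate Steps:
$N = \frac{43}{6}$ ($N = - \frac{7}{2} + \frac{96}{9} = - \frac{7}{2} + 96 \cdot \frac{1}{9} = - \frac{7}{2} + \frac{32}{3} = \frac{43}{6} \approx 7.1667$)
$E = - \frac{129}{2}$ ($E = \left(- \frac{1}{2}\right) 129 = - \frac{129}{2} \approx -64.5$)
$z = \frac{5089}{6}$ ($z = 7 \left(\frac{43}{6} + 114\right) = 7 \cdot \frac{727}{6} = \frac{5089}{6} \approx 848.17$)
$\left(z + L{\left(13 \right)}\right) + E = \left(\frac{5089}{6} + 13\right) - \frac{129}{2} = \frac{5167}{6} - \frac{129}{2} = \frac{2390}{3}$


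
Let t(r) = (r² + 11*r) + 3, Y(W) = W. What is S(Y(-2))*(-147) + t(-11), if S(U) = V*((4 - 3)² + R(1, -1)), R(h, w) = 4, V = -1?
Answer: 738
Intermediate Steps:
t(r) = 3 + r² + 11*r
S(U) = -5 (S(U) = -((4 - 3)² + 4) = -(1² + 4) = -(1 + 4) = -1*5 = -5)
S(Y(-2))*(-147) + t(-11) = -5*(-147) + (3 + (-11)² + 11*(-11)) = 735 + (3 + 121 - 121) = 735 + 3 = 738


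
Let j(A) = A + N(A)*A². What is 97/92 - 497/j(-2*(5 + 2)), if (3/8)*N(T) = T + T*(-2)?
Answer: 142007/143980 ≈ 0.98630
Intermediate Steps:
N(T) = -8*T/3 (N(T) = 8*(T + T*(-2))/3 = 8*(T - 2*T)/3 = 8*(-T)/3 = -8*T/3)
j(A) = A - 8*A³/3 (j(A) = A + (-8*A/3)*A² = A - 8*A³/3)
97/92 - 497/j(-2*(5 + 2)) = 97/92 - 497/(-2*(5 + 2) - 8*(-8*(5 + 2)³)/3) = 97*(1/92) - 497/(-2*7 - 8*(-2*7)³/3) = 97/92 - 497/(-14 - 8/3*(-14)³) = 97/92 - 497/(-14 - 8/3*(-2744)) = 97/92 - 497/(-14 + 21952/3) = 97/92 - 497/21910/3 = 97/92 - 497*3/21910 = 97/92 - 213/3130 = 142007/143980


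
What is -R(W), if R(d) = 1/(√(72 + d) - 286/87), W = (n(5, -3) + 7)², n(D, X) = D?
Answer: -12441/776554 - 22707*√6/776554 ≈ -0.087646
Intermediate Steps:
W = 144 (W = (5 + 7)² = 12² = 144)
R(d) = 1/(-286/87 + √(72 + d)) (R(d) = 1/(√(72 + d) - 286*1/87) = 1/(√(72 + d) - 286/87) = 1/(-286/87 + √(72 + d)))
-R(W) = -87/(-286 + 87*√(72 + 144)) = -87/(-286 + 87*√216) = -87/(-286 + 87*(6*√6)) = -87/(-286 + 522*√6)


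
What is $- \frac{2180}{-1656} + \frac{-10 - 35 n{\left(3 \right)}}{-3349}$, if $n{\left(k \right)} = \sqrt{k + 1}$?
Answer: $\frac{1858325}{1386486} \approx 1.3403$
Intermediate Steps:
$n{\left(k \right)} = \sqrt{1 + k}$
$- \frac{2180}{-1656} + \frac{-10 - 35 n{\left(3 \right)}}{-3349} = - \frac{2180}{-1656} + \frac{-10 - 35 \sqrt{1 + 3}}{-3349} = \left(-2180\right) \left(- \frac{1}{1656}\right) + \left(-10 - 35 \sqrt{4}\right) \left(- \frac{1}{3349}\right) = \frac{545}{414} + \left(-10 - 70\right) \left(- \frac{1}{3349}\right) = \frac{545}{414} - - \frac{80}{3349} = \frac{545}{414} + \frac{80}{3349} = \frac{1858325}{1386486}$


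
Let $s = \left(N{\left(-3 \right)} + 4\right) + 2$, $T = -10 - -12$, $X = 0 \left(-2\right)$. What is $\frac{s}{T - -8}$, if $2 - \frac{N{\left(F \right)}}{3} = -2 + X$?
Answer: $\frac{9}{5} \approx 1.8$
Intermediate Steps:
$X = 0$
$T = 2$ ($T = -10 + 12 = 2$)
$N{\left(F \right)} = 12$ ($N{\left(F \right)} = 6 - 3 \left(-2 + 0\right) = 6 - -6 = 6 + 6 = 12$)
$s = 18$ ($s = \left(12 + 4\right) + 2 = 16 + 2 = 18$)
$\frac{s}{T - -8} = \frac{18}{2 - -8} = \frac{18}{2 + 8} = \frac{18}{10} = 18 \cdot \frac{1}{10} = \frac{9}{5}$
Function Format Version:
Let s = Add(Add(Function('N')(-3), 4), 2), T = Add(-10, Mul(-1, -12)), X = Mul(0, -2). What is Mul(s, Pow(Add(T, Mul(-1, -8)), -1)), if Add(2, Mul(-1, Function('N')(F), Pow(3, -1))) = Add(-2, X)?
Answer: Rational(9, 5) ≈ 1.8000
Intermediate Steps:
X = 0
T = 2 (T = Add(-10, 12) = 2)
Function('N')(F) = 12 (Function('N')(F) = Add(6, Mul(-3, Add(-2, 0))) = Add(6, Mul(-3, -2)) = Add(6, 6) = 12)
s = 18 (s = Add(Add(12, 4), 2) = Add(16, 2) = 18)
Mul(s, Pow(Add(T, Mul(-1, -8)), -1)) = Mul(18, Pow(Add(2, Mul(-1, -8)), -1)) = Mul(18, Pow(Add(2, 8), -1)) = Mul(18, Pow(10, -1)) = Mul(18, Rational(1, 10)) = Rational(9, 5)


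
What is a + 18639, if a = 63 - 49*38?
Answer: 16840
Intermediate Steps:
a = -1799 (a = 63 - 1862 = -1799)
a + 18639 = -1799 + 18639 = 16840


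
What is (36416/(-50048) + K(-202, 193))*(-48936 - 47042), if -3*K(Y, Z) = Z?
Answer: 7324705037/1173 ≈ 6.2444e+6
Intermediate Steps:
K(Y, Z) = -Z/3
(36416/(-50048) + K(-202, 193))*(-48936 - 47042) = (36416/(-50048) - ⅓*193)*(-48936 - 47042) = (36416*(-1/50048) - 193/3)*(-95978) = (-569/782 - 193/3)*(-95978) = -152633/2346*(-95978) = 7324705037/1173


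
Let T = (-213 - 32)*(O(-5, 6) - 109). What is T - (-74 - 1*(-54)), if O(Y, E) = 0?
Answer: 26725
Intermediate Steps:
T = 26705 (T = (-213 - 32)*(0 - 109) = -245*(-109) = 26705)
T - (-74 - 1*(-54)) = 26705 - (-74 - 1*(-54)) = 26705 - (-74 + 54) = 26705 - 1*(-20) = 26705 + 20 = 26725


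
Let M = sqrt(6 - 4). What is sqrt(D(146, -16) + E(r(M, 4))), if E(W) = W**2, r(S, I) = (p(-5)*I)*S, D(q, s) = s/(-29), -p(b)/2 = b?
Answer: 4*sqrt(168229)/29 ≈ 56.573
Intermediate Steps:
p(b) = -2*b
D(q, s) = -s/29 (D(q, s) = s*(-1/29) = -s/29)
M = sqrt(2) ≈ 1.4142
r(S, I) = 10*I*S (r(S, I) = ((-2*(-5))*I)*S = (10*I)*S = 10*I*S)
sqrt(D(146, -16) + E(r(M, 4))) = sqrt(-1/29*(-16) + (10*4*sqrt(2))**2) = sqrt(16/29 + (40*sqrt(2))**2) = sqrt(16/29 + 3200) = sqrt(92816/29) = 4*sqrt(168229)/29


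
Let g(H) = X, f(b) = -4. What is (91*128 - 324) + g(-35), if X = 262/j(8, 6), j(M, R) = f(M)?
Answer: 22517/2 ≈ 11259.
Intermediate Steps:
j(M, R) = -4
X = -131/2 (X = 262/(-4) = 262*(-¼) = -131/2 ≈ -65.500)
g(H) = -131/2
(91*128 - 324) + g(-35) = (91*128 - 324) - 131/2 = (11648 - 324) - 131/2 = 11324 - 131/2 = 22517/2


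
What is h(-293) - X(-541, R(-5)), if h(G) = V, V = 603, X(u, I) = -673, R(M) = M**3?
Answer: 1276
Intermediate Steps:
h(G) = 603
h(-293) - X(-541, R(-5)) = 603 - 1*(-673) = 603 + 673 = 1276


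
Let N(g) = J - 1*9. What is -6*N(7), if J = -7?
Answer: 96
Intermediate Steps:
N(g) = -16 (N(g) = -7 - 1*9 = -7 - 9 = -16)
-6*N(7) = -6*(-16) = 96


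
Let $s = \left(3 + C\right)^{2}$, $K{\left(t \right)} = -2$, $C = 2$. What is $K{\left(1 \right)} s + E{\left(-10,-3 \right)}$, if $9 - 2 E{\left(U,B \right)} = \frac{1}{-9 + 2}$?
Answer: $- \frac{318}{7} \approx -45.429$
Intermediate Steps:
$E{\left(U,B \right)} = \frac{32}{7}$ ($E{\left(U,B \right)} = \frac{9}{2} - \frac{1}{2 \left(-9 + 2\right)} = \frac{9}{2} - \frac{1}{2 \left(-7\right)} = \frac{9}{2} - - \frac{1}{14} = \frac{9}{2} + \frac{1}{14} = \frac{32}{7}$)
$s = 25$ ($s = \left(3 + 2\right)^{2} = 5^{2} = 25$)
$K{\left(1 \right)} s + E{\left(-10,-3 \right)} = \left(-2\right) 25 + \frac{32}{7} = -50 + \frac{32}{7} = - \frac{318}{7}$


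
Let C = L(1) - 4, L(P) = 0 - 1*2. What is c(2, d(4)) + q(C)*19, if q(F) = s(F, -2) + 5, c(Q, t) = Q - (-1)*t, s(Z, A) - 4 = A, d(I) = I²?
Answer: 151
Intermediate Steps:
L(P) = -2 (L(P) = 0 - 2 = -2)
s(Z, A) = 4 + A
c(Q, t) = Q + t
C = -6 (C = -2 - 4 = -6)
q(F) = 7 (q(F) = (4 - 2) + 5 = 2 + 5 = 7)
c(2, d(4)) + q(C)*19 = (2 + 4²) + 7*19 = (2 + 16) + 133 = 18 + 133 = 151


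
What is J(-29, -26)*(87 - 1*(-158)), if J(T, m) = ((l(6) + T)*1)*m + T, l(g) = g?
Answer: 139405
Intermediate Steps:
J(T, m) = T + m*(6 + T) (J(T, m) = ((6 + T)*1)*m + T = (6 + T)*m + T = m*(6 + T) + T = T + m*(6 + T))
J(-29, -26)*(87 - 1*(-158)) = (-29 + 6*(-26) - 29*(-26))*(87 - 1*(-158)) = (-29 - 156 + 754)*(87 + 158) = 569*245 = 139405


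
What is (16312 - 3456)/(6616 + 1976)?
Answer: 1607/1074 ≈ 1.4963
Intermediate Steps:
(16312 - 3456)/(6616 + 1976) = 12856/8592 = 12856*(1/8592) = 1607/1074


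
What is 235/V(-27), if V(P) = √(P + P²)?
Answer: 235*√78/234 ≈ 8.8695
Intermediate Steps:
235/V(-27) = 235/(√(-27*(1 - 27))) = 235/(√(-27*(-26))) = 235/(√702) = 235/((3*√78)) = 235*(√78/234) = 235*√78/234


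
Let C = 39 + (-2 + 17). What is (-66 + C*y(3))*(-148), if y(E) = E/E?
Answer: 1776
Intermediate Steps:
y(E) = 1
C = 54 (C = 39 + 15 = 54)
(-66 + C*y(3))*(-148) = (-66 + 54*1)*(-148) = (-66 + 54)*(-148) = -12*(-148) = 1776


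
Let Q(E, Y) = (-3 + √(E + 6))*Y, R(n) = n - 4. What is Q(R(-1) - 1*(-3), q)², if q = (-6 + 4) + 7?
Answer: 25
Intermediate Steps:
R(n) = -4 + n
q = 5 (q = -2 + 7 = 5)
Q(E, Y) = Y*(-3 + √(6 + E)) (Q(E, Y) = (-3 + √(6 + E))*Y = Y*(-3 + √(6 + E)))
Q(R(-1) - 1*(-3), q)² = (5*(-3 + √(6 + ((-4 - 1) - 1*(-3)))))² = (5*(-3 + √(6 + (-5 + 3))))² = (5*(-3 + √(6 - 2)))² = (5*(-3 + √4))² = (5*(-3 + 2))² = (5*(-1))² = (-5)² = 25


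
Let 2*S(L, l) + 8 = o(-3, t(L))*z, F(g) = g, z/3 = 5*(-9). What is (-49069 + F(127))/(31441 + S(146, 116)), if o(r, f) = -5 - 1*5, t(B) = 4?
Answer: -2719/1784 ≈ -1.5241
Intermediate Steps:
o(r, f) = -10 (o(r, f) = -5 - 5 = -10)
z = -135 (z = 3*(5*(-9)) = 3*(-45) = -135)
S(L, l) = 671 (S(L, l) = -4 + (-10*(-135))/2 = -4 + (½)*1350 = -4 + 675 = 671)
(-49069 + F(127))/(31441 + S(146, 116)) = (-49069 + 127)/(31441 + 671) = -48942/32112 = -48942*1/32112 = -2719/1784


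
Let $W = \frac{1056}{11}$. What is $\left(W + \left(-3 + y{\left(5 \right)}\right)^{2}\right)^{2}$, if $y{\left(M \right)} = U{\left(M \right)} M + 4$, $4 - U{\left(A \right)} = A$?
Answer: $12544$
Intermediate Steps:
$U{\left(A \right)} = 4 - A$
$y{\left(M \right)} = 4 + M \left(4 - M\right)$ ($y{\left(M \right)} = \left(4 - M\right) M + 4 = M \left(4 - M\right) + 4 = 4 + M \left(4 - M\right)$)
$W = 96$ ($W = 1056 \cdot \frac{1}{11} = 96$)
$\left(W + \left(-3 + y{\left(5 \right)}\right)^{2}\right)^{2} = \left(96 + \left(-3 + \left(4 - 5 \left(-4 + 5\right)\right)\right)^{2}\right)^{2} = \left(96 + \left(-3 + \left(4 - 5 \cdot 1\right)\right)^{2}\right)^{2} = \left(96 + \left(-3 + \left(4 - 5\right)\right)^{2}\right)^{2} = \left(96 + \left(-3 - 1\right)^{2}\right)^{2} = \left(96 + \left(-4\right)^{2}\right)^{2} = \left(96 + 16\right)^{2} = 112^{2} = 12544$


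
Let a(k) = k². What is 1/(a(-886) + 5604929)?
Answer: 1/6389925 ≈ 1.5650e-7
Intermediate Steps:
1/(a(-886) + 5604929) = 1/((-886)² + 5604929) = 1/(784996 + 5604929) = 1/6389925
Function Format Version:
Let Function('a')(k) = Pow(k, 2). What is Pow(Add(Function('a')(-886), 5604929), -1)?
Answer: Rational(1, 6389925) ≈ 1.5650e-7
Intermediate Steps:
Pow(Add(Function('a')(-886), 5604929), -1) = Pow(Add(Pow(-886, 2), 5604929), -1) = Pow(Add(784996, 5604929), -1) = Pow(6389925, -1) = Rational(1, 6389925)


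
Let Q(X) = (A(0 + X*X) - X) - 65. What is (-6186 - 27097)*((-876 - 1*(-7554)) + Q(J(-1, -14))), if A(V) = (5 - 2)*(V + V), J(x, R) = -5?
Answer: -225259344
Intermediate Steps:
A(V) = 6*V (A(V) = 3*(2*V) = 6*V)
Q(X) = -65 - X + 6*X**2 (Q(X) = (6*(0 + X*X) - X) - 65 = (6*(0 + X**2) - X) - 65 = (6*X**2 - X) - 65 = (-X + 6*X**2) - 65 = -65 - X + 6*X**2)
(-6186 - 27097)*((-876 - 1*(-7554)) + Q(J(-1, -14))) = (-6186 - 27097)*((-876 - 1*(-7554)) + (-65 - 1*(-5) + 6*(-5)**2)) = -33283*((-876 + 7554) + (-65 + 5 + 6*25)) = -33283*(6678 + (-65 + 5 + 150)) = -33283*(6678 + 90) = -33283*6768 = -225259344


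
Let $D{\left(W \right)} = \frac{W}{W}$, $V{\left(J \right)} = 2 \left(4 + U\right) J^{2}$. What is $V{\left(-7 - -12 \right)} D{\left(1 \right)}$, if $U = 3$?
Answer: $350$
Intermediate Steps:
$V{\left(J \right)} = 14 J^{2}$ ($V{\left(J \right)} = 2 \left(4 + 3\right) J^{2} = 2 \cdot 7 J^{2} = 14 J^{2}$)
$D{\left(W \right)} = 1$
$V{\left(-7 - -12 \right)} D{\left(1 \right)} = 14 \left(-7 - -12\right)^{2} \cdot 1 = 14 \left(-7 + 12\right)^{2} \cdot 1 = 14 \cdot 5^{2} \cdot 1 = 14 \cdot 25 \cdot 1 = 350 \cdot 1 = 350$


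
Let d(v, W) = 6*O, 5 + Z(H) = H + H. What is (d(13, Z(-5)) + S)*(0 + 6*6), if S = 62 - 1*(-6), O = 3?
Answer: 3096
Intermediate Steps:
Z(H) = -5 + 2*H (Z(H) = -5 + (H + H) = -5 + 2*H)
d(v, W) = 18 (d(v, W) = 6*3 = 18)
S = 68 (S = 62 + 6 = 68)
(d(13, Z(-5)) + S)*(0 + 6*6) = (18 + 68)*(0 + 6*6) = 86*(0 + 36) = 86*36 = 3096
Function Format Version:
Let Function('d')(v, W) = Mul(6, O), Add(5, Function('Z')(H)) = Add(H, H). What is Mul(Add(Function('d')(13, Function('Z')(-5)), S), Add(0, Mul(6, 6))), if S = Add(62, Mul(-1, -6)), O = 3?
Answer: 3096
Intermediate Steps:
Function('Z')(H) = Add(-5, Mul(2, H)) (Function('Z')(H) = Add(-5, Add(H, H)) = Add(-5, Mul(2, H)))
Function('d')(v, W) = 18 (Function('d')(v, W) = Mul(6, 3) = 18)
S = 68 (S = Add(62, 6) = 68)
Mul(Add(Function('d')(13, Function('Z')(-5)), S), Add(0, Mul(6, 6))) = Mul(Add(18, 68), Add(0, Mul(6, 6))) = Mul(86, Add(0, 36)) = Mul(86, 36) = 3096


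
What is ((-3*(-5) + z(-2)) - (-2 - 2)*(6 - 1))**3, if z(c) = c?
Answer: 35937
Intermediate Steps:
((-3*(-5) + z(-2)) - (-2 - 2)*(6 - 1))**3 = ((-3*(-5) - 2) - (-2 - 2)*(6 - 1))**3 = ((15 - 2) - (-4)*5)**3 = (13 - 1*(-20))**3 = (13 + 20)**3 = 33**3 = 35937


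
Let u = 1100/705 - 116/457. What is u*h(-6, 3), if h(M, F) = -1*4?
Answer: -336736/64437 ≈ -5.2258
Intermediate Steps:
u = 84184/64437 (u = 1100*(1/705) - 116*1/457 = 220/141 - 116/457 = 84184/64437 ≈ 1.3065)
h(M, F) = -4
u*h(-6, 3) = (84184/64437)*(-4) = -336736/64437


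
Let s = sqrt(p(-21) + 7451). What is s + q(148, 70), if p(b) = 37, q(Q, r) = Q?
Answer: 148 + 24*sqrt(13) ≈ 234.53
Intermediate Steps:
s = 24*sqrt(13) (s = sqrt(37 + 7451) = sqrt(7488) = 24*sqrt(13) ≈ 86.533)
s + q(148, 70) = 24*sqrt(13) + 148 = 148 + 24*sqrt(13)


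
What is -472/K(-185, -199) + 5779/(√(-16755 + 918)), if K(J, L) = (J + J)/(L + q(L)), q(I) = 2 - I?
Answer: 472/185 - 5779*I*√15837/15837 ≈ 2.5513 - 45.922*I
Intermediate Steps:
K(J, L) = J (K(J, L) = (J + J)/(L + (2 - L)) = (2*J)/2 = (2*J)*(½) = J)
-472/K(-185, -199) + 5779/(√(-16755 + 918)) = -472/(-185) + 5779/(√(-16755 + 918)) = -472*(-1/185) + 5779/(√(-15837)) = 472/185 + 5779/((I*√15837)) = 472/185 + 5779*(-I*√15837/15837) = 472/185 - 5779*I*√15837/15837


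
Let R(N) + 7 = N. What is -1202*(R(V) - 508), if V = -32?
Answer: 657494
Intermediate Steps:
R(N) = -7 + N
-1202*(R(V) - 508) = -1202*((-7 - 32) - 508) = -1202*(-39 - 508) = -1202*(-547) = 657494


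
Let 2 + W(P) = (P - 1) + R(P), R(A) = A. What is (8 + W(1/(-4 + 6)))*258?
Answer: 1548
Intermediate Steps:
W(P) = -3 + 2*P (W(P) = -2 + ((P - 1) + P) = -2 + ((-1 + P) + P) = -2 + (-1 + 2*P) = -3 + 2*P)
(8 + W(1/(-4 + 6)))*258 = (8 + (-3 + 2/(-4 + 6)))*258 = (8 + (-3 + 2/2))*258 = (8 + (-3 + 2*(½)))*258 = (8 + (-3 + 1))*258 = (8 - 2)*258 = 6*258 = 1548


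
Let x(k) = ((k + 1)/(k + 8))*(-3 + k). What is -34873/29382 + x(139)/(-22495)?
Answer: -1103583325/925327326 ≈ -1.1926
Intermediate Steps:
x(k) = (1 + k)*(-3 + k)/(8 + k) (x(k) = ((1 + k)/(8 + k))*(-3 + k) = (1 + k)*(-3 + k)/(8 + k))
-34873/29382 + x(139)/(-22495) = -34873/29382 + ((-3 + 139² - 2*139)/(8 + 139))/(-22495) = -34873*1/29382 + ((-3 + 19321 - 278)/147)*(-1/22495) = -34873/29382 + ((1/147)*19040)*(-1/22495) = -34873/29382 + (2720/21)*(-1/22495) = -34873/29382 - 544/94479 = -1103583325/925327326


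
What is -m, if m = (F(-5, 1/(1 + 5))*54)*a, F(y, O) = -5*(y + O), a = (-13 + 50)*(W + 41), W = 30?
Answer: -3428235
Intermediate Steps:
a = 2627 (a = (-13 + 50)*(30 + 41) = 37*71 = 2627)
F(y, O) = -5*O - 5*y (F(y, O) = -5*(O + y) = -5*O - 5*y)
m = 3428235 (m = ((-5/(1 + 5) - 5*(-5))*54)*2627 = ((-5/6 + 25)*54)*2627 = ((-5*⅙ + 25)*54)*2627 = ((-⅚ + 25)*54)*2627 = ((145/6)*54)*2627 = 1305*2627 = 3428235)
-m = -1*3428235 = -3428235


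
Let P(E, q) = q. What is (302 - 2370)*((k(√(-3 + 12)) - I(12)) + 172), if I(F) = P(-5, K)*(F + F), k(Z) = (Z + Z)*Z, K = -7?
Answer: -740344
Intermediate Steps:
k(Z) = 2*Z² (k(Z) = (2*Z)*Z = 2*Z²)
I(F) = -14*F (I(F) = -7*(F + F) = -14*F)
(302 - 2370)*((k(√(-3 + 12)) - I(12)) + 172) = (302 - 2370)*((2*(√(-3 + 12))² - (-14)*12) + 172) = -2068*((2*(√9)² - 1*(-168)) + 172) = -2068*((2*3² + 168) + 172) = -2068*((2*9 + 168) + 172) = -2068*((18 + 168) + 172) = -2068*(186 + 172) = -2068*358 = -740344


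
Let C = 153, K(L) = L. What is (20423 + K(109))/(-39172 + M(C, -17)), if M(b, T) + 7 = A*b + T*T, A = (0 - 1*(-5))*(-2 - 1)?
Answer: -20532/41185 ≈ -0.49853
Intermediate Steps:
A = -15 (A = (0 + 5)*(-3) = 5*(-3) = -15)
M(b, T) = -7 + T**2 - 15*b (M(b, T) = -7 + (-15*b + T*T) = -7 + (-15*b + T**2) = -7 + (T**2 - 15*b) = -7 + T**2 - 15*b)
(20423 + K(109))/(-39172 + M(C, -17)) = (20423 + 109)/(-39172 + (-7 + (-17)**2 - 15*153)) = 20532/(-39172 + (-7 + 289 - 2295)) = 20532/(-39172 - 2013) = 20532/(-41185) = 20532*(-1/41185) = -20532/41185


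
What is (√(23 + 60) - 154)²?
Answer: (154 - √83)² ≈ 20993.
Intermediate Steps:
(√(23 + 60) - 154)² = (√83 - 154)² = (-154 + √83)²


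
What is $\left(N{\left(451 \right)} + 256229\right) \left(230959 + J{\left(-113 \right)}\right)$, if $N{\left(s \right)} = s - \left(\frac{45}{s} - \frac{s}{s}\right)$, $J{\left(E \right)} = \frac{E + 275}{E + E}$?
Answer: $\frac{3021218126670596}{50963} \approx 5.9283 \cdot 10^{10}$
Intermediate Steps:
$J{\left(E \right)} = \frac{275 + E}{2 E}$
$N{\left(s \right)} = 1 + s - \frac{45}{s}$ ($N{\left(s \right)} = s + \left(1 - \frac{45}{s}\right) = 1 + s - \frac{45}{s}$)
$\left(N{\left(451 \right)} + 256229\right) \left(230959 + J{\left(-113 \right)}\right) = \left(\left(1 + 451 - \frac{45}{451}\right) + 256229\right) \left(230959 + \frac{275 - 113}{2 \left(-113\right)}\right) = \left(\left(1 + 451 - \frac{45}{451}\right) + 256229\right) \left(230959 + \frac{1}{2} \left(- \frac{1}{113}\right) 162\right) = \left(\left(1 + 451 - \frac{45}{451}\right) + 256229\right) \left(230959 - \frac{81}{113}\right) = \left(\frac{203807}{451} + 256229\right) \frac{26098286}{113} = \frac{115763086}{451} \cdot \frac{26098286}{113} = \frac{3021218126670596}{50963}$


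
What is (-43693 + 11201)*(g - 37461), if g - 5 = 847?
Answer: 1189499628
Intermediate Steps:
g = 852 (g = 5 + 847 = 852)
(-43693 + 11201)*(g - 37461) = (-43693 + 11201)*(852 - 37461) = -32492*(-36609) = 1189499628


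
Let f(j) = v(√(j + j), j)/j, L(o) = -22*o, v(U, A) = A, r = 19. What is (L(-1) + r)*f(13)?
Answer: 41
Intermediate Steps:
f(j) = 1 (f(j) = j/j = 1)
(L(-1) + r)*f(13) = (-22*(-1) + 19)*1 = (22 + 19)*1 = 41*1 = 41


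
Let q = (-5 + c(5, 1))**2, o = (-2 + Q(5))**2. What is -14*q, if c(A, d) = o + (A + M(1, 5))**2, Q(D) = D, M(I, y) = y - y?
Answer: -11774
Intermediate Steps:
M(I, y) = 0
o = 9 (o = (-2 + 5)**2 = 3**2 = 9)
c(A, d) = 9 + A**2 (c(A, d) = 9 + (A + 0)**2 = 9 + A**2)
q = 841 (q = (-5 + (9 + 5**2))**2 = (-5 + (9 + 25))**2 = (-5 + 34)**2 = 29**2 = 841)
-14*q = -14*841 = -11774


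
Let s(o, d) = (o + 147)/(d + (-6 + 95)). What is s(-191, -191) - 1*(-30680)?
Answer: 1564702/51 ≈ 30680.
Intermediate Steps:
s(o, d) = (147 + o)/(89 + d) (s(o, d) = (147 + o)/(d + 89) = (147 + o)/(89 + d))
s(-191, -191) - 1*(-30680) = (147 - 191)/(89 - 191) - 1*(-30680) = -44/(-102) + 30680 = -1/102*(-44) + 30680 = 22/51 + 30680 = 1564702/51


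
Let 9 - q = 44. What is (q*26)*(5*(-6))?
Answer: 27300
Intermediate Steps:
q = -35 (q = 9 - 1*44 = 9 - 44 = -35)
(q*26)*(5*(-6)) = (-35*26)*(5*(-6)) = -910*(-30) = 27300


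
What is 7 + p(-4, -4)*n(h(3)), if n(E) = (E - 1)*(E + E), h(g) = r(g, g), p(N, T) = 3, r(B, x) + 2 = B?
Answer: 7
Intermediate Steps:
r(B, x) = -2 + B
h(g) = -2 + g
n(E) = 2*E*(-1 + E) (n(E) = (-1 + E)*(2*E) = 2*E*(-1 + E))
7 + p(-4, -4)*n(h(3)) = 7 + 3*(2*(-2 + 3)*(-1 + (-2 + 3))) = 7 + 3*(2*1*(-1 + 1)) = 7 + 3*(2*1*0) = 7 + 3*0 = 7 + 0 = 7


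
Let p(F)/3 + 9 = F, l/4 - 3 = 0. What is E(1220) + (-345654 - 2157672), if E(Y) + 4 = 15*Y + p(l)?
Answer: -2485021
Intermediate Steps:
l = 12 (l = 12 + 4*0 = 12 + 0 = 12)
p(F) = -27 + 3*F
E(Y) = 5 + 15*Y (E(Y) = -4 + (15*Y + (-27 + 3*12)) = -4 + (15*Y + (-27 + 36)) = -4 + (15*Y + 9) = -4 + (9 + 15*Y) = 5 + 15*Y)
E(1220) + (-345654 - 2157672) = (5 + 15*1220) + (-345654 - 2157672) = (5 + 18300) - 2503326 = 18305 - 2503326 = -2485021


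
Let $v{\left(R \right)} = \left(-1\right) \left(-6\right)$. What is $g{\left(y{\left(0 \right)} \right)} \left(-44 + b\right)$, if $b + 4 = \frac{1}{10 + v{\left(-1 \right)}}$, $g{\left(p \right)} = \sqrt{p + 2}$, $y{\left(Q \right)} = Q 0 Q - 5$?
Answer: $- \frac{767 i \sqrt{3}}{16} \approx - 83.03 i$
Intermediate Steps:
$v{\left(R \right)} = 6$
$y{\left(Q \right)} = -5$ ($y{\left(Q \right)} = Q 0 - 5 = 0 - 5 = -5$)
$g{\left(p \right)} = \sqrt{2 + p}$
$b = - \frac{63}{16}$ ($b = -4 + \frac{1}{10 + 6} = -4 + \frac{1}{16} = - \frac{63}{16} \approx -3.9375$)
$g{\left(y{\left(0 \right)} \right)} \left(-44 + b\right) = \sqrt{2 - 5} \left(-44 - \frac{63}{16}\right) = \sqrt{-3} \left(- \frac{767}{16}\right) = i \sqrt{3} \left(- \frac{767}{16}\right) = - \frac{767 i \sqrt{3}}{16}$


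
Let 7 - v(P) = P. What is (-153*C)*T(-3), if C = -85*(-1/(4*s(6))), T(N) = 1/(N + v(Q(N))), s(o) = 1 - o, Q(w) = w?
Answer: 2601/28 ≈ 92.893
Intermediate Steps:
v(P) = 7 - P
T(N) = ⅐ (T(N) = 1/(N + (7 - N)) = 1/7 = ⅐)
C = -17/4 (C = -85*(-1/(4*(1 - 1*6))) = -85*(-1/(4*(1 - 6))) = -85/(-5*1*(-4)) = -85/((-5*(-4))) = -85/20 = -85*1/20 = -17/4 ≈ -4.2500)
(-153*C)*T(-3) = -153*(-17/4)*(⅐) = (2601/4)*(⅐) = 2601/28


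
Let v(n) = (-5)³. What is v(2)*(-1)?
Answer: 125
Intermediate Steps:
v(n) = -125
v(2)*(-1) = -125*(-1) = 125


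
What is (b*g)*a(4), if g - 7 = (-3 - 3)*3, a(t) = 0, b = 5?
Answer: 0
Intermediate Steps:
g = -11 (g = 7 + (-3 - 3)*3 = 7 - 6*3 = 7 - 18 = -11)
(b*g)*a(4) = (5*(-11))*0 = -55*0 = 0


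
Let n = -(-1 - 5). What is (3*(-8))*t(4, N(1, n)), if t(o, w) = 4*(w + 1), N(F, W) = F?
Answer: -192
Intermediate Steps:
n = 6 (n = -1*(-6) = 6)
t(o, w) = 4 + 4*w (t(o, w) = 4*(1 + w) = 4 + 4*w)
(3*(-8))*t(4, N(1, n)) = (3*(-8))*(4 + 4*1) = -24*(4 + 4) = -24*8 = -192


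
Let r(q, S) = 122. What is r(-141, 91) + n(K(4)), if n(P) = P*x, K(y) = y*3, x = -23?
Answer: -154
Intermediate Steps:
K(y) = 3*y
n(P) = -23*P (n(P) = P*(-23) = -23*P)
r(-141, 91) + n(K(4)) = 122 - 69*4 = 122 - 23*12 = 122 - 276 = -154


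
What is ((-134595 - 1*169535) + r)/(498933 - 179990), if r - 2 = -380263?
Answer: -684391/318943 ≈ -2.1458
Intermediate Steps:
r = -380261 (r = 2 - 380263 = -380261)
((-134595 - 1*169535) + r)/(498933 - 179990) = ((-134595 - 1*169535) - 380261)/(498933 - 179990) = ((-134595 - 169535) - 380261)/318943 = (-304130 - 380261)*(1/318943) = -684391*1/318943 = -684391/318943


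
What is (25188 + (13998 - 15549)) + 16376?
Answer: 40013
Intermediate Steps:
(25188 + (13998 - 15549)) + 16376 = (25188 - 1551) + 16376 = 23637 + 16376 = 40013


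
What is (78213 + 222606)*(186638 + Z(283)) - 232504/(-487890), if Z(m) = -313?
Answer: 13673141687306627/243945 ≈ 5.6050e+10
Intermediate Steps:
(78213 + 222606)*(186638 + Z(283)) - 232504/(-487890) = (78213 + 222606)*(186638 - 313) - 232504/(-487890) = 300819*186325 - 232504*(-1/487890) = 56050100175 + 116252/243945 = 13673141687306627/243945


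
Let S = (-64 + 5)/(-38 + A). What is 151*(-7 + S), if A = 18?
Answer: -12231/20 ≈ -611.55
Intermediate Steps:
S = 59/20 (S = (-64 + 5)/(-38 + 18) = -59/(-20) = -59*(-1/20) = 59/20 ≈ 2.9500)
151*(-7 + S) = 151*(-7 + 59/20) = 151*(-81/20) = -12231/20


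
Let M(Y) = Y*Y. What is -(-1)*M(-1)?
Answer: 1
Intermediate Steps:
M(Y) = Y**2
-(-1)*M(-1) = -(-1)*(-1)**2 = -(-1) = -1*(-1) = 1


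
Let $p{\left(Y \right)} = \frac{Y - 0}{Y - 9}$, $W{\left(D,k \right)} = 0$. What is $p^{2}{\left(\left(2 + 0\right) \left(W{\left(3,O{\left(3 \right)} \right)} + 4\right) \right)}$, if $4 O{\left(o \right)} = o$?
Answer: $64$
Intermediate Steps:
$O{\left(o \right)} = \frac{o}{4}$
$p{\left(Y \right)} = \frac{Y}{-9 + Y}$ ($p{\left(Y \right)} = \frac{Y + 0}{-9 + Y} = \frac{Y}{-9 + Y}$)
$p^{2}{\left(\left(2 + 0\right) \left(W{\left(3,O{\left(3 \right)} \right)} + 4\right) \right)} = \left(\frac{\left(2 + 0\right) \left(0 + 4\right)}{-9 + \left(2 + 0\right) \left(0 + 4\right)}\right)^{2} = \left(\frac{2 \cdot 4}{-9 + 2 \cdot 4}\right)^{2} = \left(\frac{8}{-9 + 8}\right)^{2} = \left(\frac{8}{-1}\right)^{2} = \left(8 \left(-1\right)\right)^{2} = \left(-8\right)^{2} = 64$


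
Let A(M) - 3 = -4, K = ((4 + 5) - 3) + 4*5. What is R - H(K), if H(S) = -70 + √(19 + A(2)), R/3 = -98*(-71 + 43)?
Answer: 8302 - 3*√2 ≈ 8297.8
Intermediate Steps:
K = 26 (K = (9 - 3) + 20 = 6 + 20 = 26)
A(M) = -1 (A(M) = 3 - 4 = -1)
R = 8232 (R = 3*(-98*(-71 + 43)) = 3*(-98*(-28)) = 3*2744 = 8232)
H(S) = -70 + 3*√2 (H(S) = -70 + √(19 - 1) = -70 + √18 = -70 + 3*√2)
R - H(K) = 8232 - (-70 + 3*√2) = 8232 + (70 - 3*√2) = 8302 - 3*√2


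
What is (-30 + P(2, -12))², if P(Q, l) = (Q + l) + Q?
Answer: 1444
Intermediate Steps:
P(Q, l) = l + 2*Q
(-30 + P(2, -12))² = (-30 + (-12 + 2*2))² = (-30 + (-12 + 4))² = (-30 - 8)² = (-38)² = 1444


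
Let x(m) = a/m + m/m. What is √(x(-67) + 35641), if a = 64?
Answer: 5*√6399706/67 ≈ 188.79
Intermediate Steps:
x(m) = 1 + 64/m (x(m) = 64/m + m/m = 64/m + 1 = 1 + 64/m)
√(x(-67) + 35641) = √((64 - 67)/(-67) + 35641) = √(-1/67*(-3) + 35641) = √(3/67 + 35641) = √(2387950/67) = 5*√6399706/67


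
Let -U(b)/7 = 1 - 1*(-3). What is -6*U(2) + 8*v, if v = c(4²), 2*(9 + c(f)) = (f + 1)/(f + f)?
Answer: 785/8 ≈ 98.125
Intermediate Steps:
U(b) = -28 (U(b) = -7*(1 - 1*(-3)) = -7*(1 + 3) = -7*4 = -28)
c(f) = -9 + (1 + f)/(4*f) (c(f) = -9 + ((f + 1)/(f + f))/2 = -9 + ((1 + f)/((2*f)))/2 = -9 + ((1 + f)*(1/(2*f)))/2 = -9 + ((1 + f)/(2*f))/2 = -9 + (1 + f)/(4*f))
v = -559/64 (v = (1 - 35*4²)/(4*(4²)) = (¼)*(1 - 35*16)/16 = (¼)*(1/16)*(1 - 560) = (¼)*(1/16)*(-559) = -559/64 ≈ -8.7344)
-6*U(2) + 8*v = -6*(-28) + 8*(-559/64) = 168 - 559/8 = 785/8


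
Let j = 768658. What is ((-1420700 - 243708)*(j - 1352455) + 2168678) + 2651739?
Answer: 971681217593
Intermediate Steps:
((-1420700 - 243708)*(j - 1352455) + 2168678) + 2651739 = ((-1420700 - 243708)*(768658 - 1352455) + 2168678) + 2651739 = (-1664408*(-583797) + 2168678) + 2651739 = (971676397176 + 2168678) + 2651739 = 971678565854 + 2651739 = 971681217593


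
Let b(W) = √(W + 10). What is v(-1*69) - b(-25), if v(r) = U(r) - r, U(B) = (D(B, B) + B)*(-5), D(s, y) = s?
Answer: 759 - I*√15 ≈ 759.0 - 3.873*I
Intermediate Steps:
U(B) = -10*B (U(B) = (B + B)*(-5) = (2*B)*(-5) = -10*B)
v(r) = -11*r (v(r) = -10*r - r = -11*r)
b(W) = √(10 + W)
v(-1*69) - b(-25) = -(-11)*69 - √(10 - 25) = -11*(-69) - √(-15) = 759 - I*√15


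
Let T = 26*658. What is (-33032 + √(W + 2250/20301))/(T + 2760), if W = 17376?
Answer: -8258/4967 + √795691888914/134446756 ≈ -1.6559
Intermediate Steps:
T = 17108
(-33032 + √(W + 2250/20301))/(T + 2760) = (-33032 + √(17376 + 2250/20301))/(17108 + 2760) = (-33032 + √(17376 + 2250*(1/20301)))/19868 = (-33032 + √(17376 + 750/6767))*(1/19868) = (-33032 + √(117584142/6767))*(1/19868) = (-33032 + √795691888914/6767)*(1/19868) = -8258/4967 + √795691888914/134446756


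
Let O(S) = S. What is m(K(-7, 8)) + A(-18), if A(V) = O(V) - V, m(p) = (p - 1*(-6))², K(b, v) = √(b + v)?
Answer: 49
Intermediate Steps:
m(p) = (6 + p)² (m(p) = (p + 6)² = (6 + p)²)
A(V) = 0 (A(V) = V - V = 0)
m(K(-7, 8)) + A(-18) = (6 + √(-7 + 8))² + 0 = (6 + √1)² + 0 = (6 + 1)² + 0 = 7² + 0 = 49 + 0 = 49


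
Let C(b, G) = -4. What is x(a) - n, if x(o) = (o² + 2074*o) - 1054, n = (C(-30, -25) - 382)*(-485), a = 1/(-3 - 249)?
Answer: -11956039703/63504 ≈ -1.8827e+5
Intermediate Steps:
a = -1/252 (a = 1/(-252) = -1/252 ≈ -0.0039683)
n = 187210 (n = (-4 - 382)*(-485) = -386*(-485) = 187210)
x(o) = -1054 + o² + 2074*o
x(a) - n = (-1054 + (-1/252)² + 2074*(-1/252)) - 1*187210 = (-1054 + 1/63504 - 1037/126) - 187210 = -67455863/63504 - 187210 = -11956039703/63504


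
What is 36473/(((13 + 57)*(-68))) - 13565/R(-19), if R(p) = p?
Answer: 63876413/90440 ≈ 706.29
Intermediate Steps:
36473/(((13 + 57)*(-68))) - 13565/R(-19) = 36473/(((13 + 57)*(-68))) - 13565/(-19) = 36473/((70*(-68))) - 13565*(-1/19) = 36473/(-4760) + 13565/19 = 36473*(-1/4760) + 13565/19 = -36473/4760 + 13565/19 = 63876413/90440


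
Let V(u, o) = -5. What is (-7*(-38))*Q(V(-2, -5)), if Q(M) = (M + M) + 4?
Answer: -1596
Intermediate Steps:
Q(M) = 4 + 2*M (Q(M) = 2*M + 4 = 4 + 2*M)
(-7*(-38))*Q(V(-2, -5)) = (-7*(-38))*(4 + 2*(-5)) = 266*(4 - 10) = 266*(-6) = -1596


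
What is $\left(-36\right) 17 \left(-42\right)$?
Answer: $25704$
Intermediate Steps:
$\left(-36\right) 17 \left(-42\right) = \left(-612\right) \left(-42\right) = 25704$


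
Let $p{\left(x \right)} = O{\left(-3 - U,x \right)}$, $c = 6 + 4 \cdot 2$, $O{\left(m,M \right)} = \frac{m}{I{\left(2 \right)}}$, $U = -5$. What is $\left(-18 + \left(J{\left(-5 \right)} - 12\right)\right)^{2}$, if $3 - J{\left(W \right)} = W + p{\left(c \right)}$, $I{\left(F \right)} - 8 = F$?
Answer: $\frac{12321}{25} \approx 492.84$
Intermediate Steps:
$I{\left(F \right)} = 8 + F$
$O{\left(m,M \right)} = \frac{m}{10}$ ($O{\left(m,M \right)} = \frac{m}{8 + 2} = \frac{m}{10}$)
$c = 14$ ($c = 6 + 8 = 14$)
$p{\left(x \right)} = \frac{1}{5}$ ($p{\left(x \right)} = \frac{-3 - -5}{10} = \frac{-3 + 5}{10} = \frac{1}{10} \cdot 2 = \frac{1}{5}$)
$J{\left(W \right)} = \frac{14}{5} - W$ ($J{\left(W \right)} = 3 - \left(W + \frac{1}{5}\right) = 3 - \left(\frac{1}{5} + W\right) = \frac{14}{5} - W$)
$\left(-18 + \left(J{\left(-5 \right)} - 12\right)\right)^{2} = \left(-18 + \left(\left(\frac{14}{5} - -5\right) - 12\right)\right)^{2} = \left(-18 + \left(\left(\frac{14}{5} + 5\right) - 12\right)\right)^{2} = \left(-18 + \left(\frac{39}{5} - 12\right)\right)^{2} = \left(-18 - \frac{21}{5}\right)^{2} = \left(- \frac{111}{5}\right)^{2} = \frac{12321}{25}$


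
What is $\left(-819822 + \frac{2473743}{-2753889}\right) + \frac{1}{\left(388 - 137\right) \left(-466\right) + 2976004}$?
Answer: $- \frac{2151617899758847383}{2624491099594} \approx -8.1982 \cdot 10^{5}$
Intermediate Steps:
$\left(-819822 + \frac{2473743}{-2753889}\right) + \frac{1}{\left(388 - 137\right) \left(-466\right) + 2976004} = \left(-819822 + 2473743 \left(- \frac{1}{2753889}\right)\right) + \frac{1}{251 \left(-466\right) + 2976004} = \left(-819822 - \frac{824581}{917963}\right) + \frac{1}{-116966 + 2976004} = - \frac{752567087167}{917963} + \frac{1}{2859038} = - \frac{2151617899758847383}{2624491099594}$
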